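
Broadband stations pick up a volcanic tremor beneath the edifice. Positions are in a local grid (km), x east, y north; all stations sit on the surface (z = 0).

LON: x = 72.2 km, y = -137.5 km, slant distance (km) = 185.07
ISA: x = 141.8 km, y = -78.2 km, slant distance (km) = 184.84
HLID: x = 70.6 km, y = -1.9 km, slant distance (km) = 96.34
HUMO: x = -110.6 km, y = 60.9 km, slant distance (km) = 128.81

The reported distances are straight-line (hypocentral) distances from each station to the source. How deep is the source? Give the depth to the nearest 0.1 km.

Each station gives a sphere (x−x_i)² + (y−y_i)² + z² = d_i² (stations at z=0).
Subtracting the LON sphere from ISA and HLID: z² cancels, leaving linear equations in x and y:
139.2 x + 118.6 y = 2188.47
-3.2 x + 271.2 y = 5838.39
Solving: x ≈ -2.594, y ≈ 21.497 km (keep extra digits for the depth step; rounded: -2.6, 21.5).
Then from the LON sphere: z² = 185.07² − (x − 72.2)² − (y + 137.5)² with x = -2.594, y = 21.497, so z ≈ 58.110 ≈ 58.1 km.
Check against HUMO (with the unrounded solution): distance 128.82 ≈ 128.81 km. ✓

58.1 km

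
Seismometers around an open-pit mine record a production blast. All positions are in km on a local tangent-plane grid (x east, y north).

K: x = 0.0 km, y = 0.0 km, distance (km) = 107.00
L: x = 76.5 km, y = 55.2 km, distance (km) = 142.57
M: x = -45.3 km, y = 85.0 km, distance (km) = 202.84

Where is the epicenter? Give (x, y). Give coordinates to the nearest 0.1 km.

(62.7, -86.7)

Circle about each station: x² + y² = 107.00²; (x − 76.5)² + (y − 55.2)² = 142.57²; (x + 45.3)² + (y − 85.0)² = 202.84².
Subtracting pairs of circle equations eliminates x²+y² and gives linear equations (the radical axes):
153.0 x + 110.4 y = 22.09
-90.6 x + 170.0 y = -20417.98
Solving the 2×2 system: x ≈ 62.7, y ≈ -86.7 km.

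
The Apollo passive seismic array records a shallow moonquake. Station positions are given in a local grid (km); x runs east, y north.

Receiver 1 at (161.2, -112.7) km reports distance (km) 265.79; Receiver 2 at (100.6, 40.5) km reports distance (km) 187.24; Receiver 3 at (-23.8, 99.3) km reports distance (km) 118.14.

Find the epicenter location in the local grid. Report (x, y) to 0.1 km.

-81.3 km east, -3.9 km north

Circle about each station: (x − 161.2)² + (y + 112.7)² = 265.79²; (x − 100.6)² + (y − 40.5)² = 187.24²; (x + 23.8)² + (y − 99.3)² = 118.14².
Subtracting the Receiver 1 equation from the Receiver 2 and Receiver 3 equations removes the quadratic terms:
-121.2 x + 306.4 y = 8659.39
-370.0 x + 424.0 y = 28427.46
Solving the 2×2 system: x ≈ -81.3, y ≈ -3.9 km.
Check against Receiver 1 (with the unrounded x, y): √((x − 161.2)²+(y + 112.7)²) = 265.79 ≈ 265.79 km. ✓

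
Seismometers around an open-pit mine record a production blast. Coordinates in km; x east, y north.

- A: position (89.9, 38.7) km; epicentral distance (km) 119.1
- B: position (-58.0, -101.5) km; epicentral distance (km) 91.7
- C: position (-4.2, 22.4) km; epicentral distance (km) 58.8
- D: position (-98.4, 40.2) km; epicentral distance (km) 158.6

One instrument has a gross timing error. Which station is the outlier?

C

Solve using three stations at a time. Using A, B, D (subtract circle equations pairwise → linear system) gives (x, y) ≈ (24.1, -60.6).
Distances from that point to each station vs reported:
  A: calculated 119.1 vs reported 119.1 → residual 0.0 km
  B: calculated 91.7 vs reported 91.7 → residual 0.0 km
  C: calculated 87.7 vs reported 58.8 → residual 28.9 km
  D: calculated 158.6 vs reported 158.6 → residual 0.0 km
A, B, D are mutually consistent (residuals ≈ 0); C is off by 28.9 km.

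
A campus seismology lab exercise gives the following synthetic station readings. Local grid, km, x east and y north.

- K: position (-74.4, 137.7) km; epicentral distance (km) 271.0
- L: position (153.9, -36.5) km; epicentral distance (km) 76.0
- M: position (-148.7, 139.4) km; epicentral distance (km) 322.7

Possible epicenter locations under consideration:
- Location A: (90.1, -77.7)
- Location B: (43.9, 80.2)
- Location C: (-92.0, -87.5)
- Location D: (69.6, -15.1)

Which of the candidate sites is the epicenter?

For each candidate, compare |candidate − station| to the reported distance:
Location A: residuals K 0.0, L 0.1, M 0.0 → max 0.1 km
Location B: residuals K 139.5, L 84.4, M 121.2 → max 139.5 km
Location C: residuals K 45.1, L 175.1, M 88.8 → max 175.1 km
Location D: residuals K 61.0, L 11.0, M 55.3 → max 61.0 km
Only Location A has all residuals ≈ 0.

Location A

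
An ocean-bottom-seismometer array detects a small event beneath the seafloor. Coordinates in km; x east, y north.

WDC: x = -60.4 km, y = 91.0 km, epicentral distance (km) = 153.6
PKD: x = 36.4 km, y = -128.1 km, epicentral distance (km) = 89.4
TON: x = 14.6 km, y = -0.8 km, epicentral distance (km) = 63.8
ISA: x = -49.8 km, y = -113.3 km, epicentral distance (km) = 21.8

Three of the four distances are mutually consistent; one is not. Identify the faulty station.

ISA

Solve using three stations at a time. Using WDC, PKD, TON (subtract circle equations pairwise → linear system) gives (x, y) ≈ (-16.9, -56.3).
Distances from that point to each station vs reported:
  WDC: calculated 153.6 vs reported 153.6 → residual 0.0 km
  PKD: calculated 89.4 vs reported 89.4 → residual 0.0 km
  TON: calculated 63.8 vs reported 63.8 → residual 0.0 km
  ISA: calculated 65.8 vs reported 21.8 → residual 44.0 km
WDC, PKD, TON are mutually consistent (residuals ≈ 0); ISA is off by 44.0 km.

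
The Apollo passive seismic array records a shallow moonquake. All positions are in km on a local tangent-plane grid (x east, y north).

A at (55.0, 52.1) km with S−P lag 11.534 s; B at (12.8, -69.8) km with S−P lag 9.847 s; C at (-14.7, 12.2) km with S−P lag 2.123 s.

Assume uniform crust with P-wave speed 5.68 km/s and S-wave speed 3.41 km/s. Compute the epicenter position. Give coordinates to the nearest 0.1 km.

-30.0 km east, 2.5 km north

Distance from S−P lag: d = Δt · v_P v_S / (v_P − v_S) = Δt · (5.68·3.41)/(5.68−3.41) ≈ 8.5325·Δt.
So d_A = 98.41, d_B = 84.02, d_C = 18.11 km.
Circle about each station: (x − 55.0)² + (y − 52.1)² = 98.41²; (x − 12.8)² + (y + 69.8)² = 84.02²; (x + 14.7)² + (y − 12.2)² = 18.11².
Subtracting pairs of circle equations eliminates x²+y² and gives linear equations (the radical axes):
-84.4 x − 243.8 y = 1921.64
-139.4 x − 79.8 y = 3982.08
Solving the 2×2 system: x ≈ -30.0, y ≈ 2.5 km.
Check against A (with the unrounded x, y): √((x − 55.0)²+(y − 52.1)²) = 98.41 ≈ 98.41 km. ✓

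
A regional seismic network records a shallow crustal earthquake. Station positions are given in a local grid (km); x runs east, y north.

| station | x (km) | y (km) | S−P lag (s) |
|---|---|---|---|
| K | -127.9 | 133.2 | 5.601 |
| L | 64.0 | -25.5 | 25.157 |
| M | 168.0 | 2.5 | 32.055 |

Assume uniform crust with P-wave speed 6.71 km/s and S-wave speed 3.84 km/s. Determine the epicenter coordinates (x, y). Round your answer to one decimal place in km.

Distance from S−P lag: d = Δt · v_P v_S / (v_P − v_S) = Δt · (6.71·3.84)/(6.71−3.84) ≈ 8.9778·Δt.
So d_K = 50.28, d_L = 225.86, d_M = 287.78 km.
Circle about each station: (x + 127.9)² + (y − 133.2)² = 50.28²; (x − 64.0)² + (y + 25.5)² = 225.86²; (x − 168.0)² + (y − 2.5)² = 287.78².
Subtracting pairs of circle equations eliminates x²+y² and gives linear equations (the radical axes):
383.8 x − 317.4 y = -77839.06
591.8 x − 261.4 y = -86159.65
Solving the 2×2 system: x ≈ -80.0, y ≈ 148.5 km.
Check against K (with the unrounded x, y): √((x + 127.9)²+(y − 133.2)²) = 50.30 ≈ 50.28 km. ✓

-80.0 km east, 148.5 km north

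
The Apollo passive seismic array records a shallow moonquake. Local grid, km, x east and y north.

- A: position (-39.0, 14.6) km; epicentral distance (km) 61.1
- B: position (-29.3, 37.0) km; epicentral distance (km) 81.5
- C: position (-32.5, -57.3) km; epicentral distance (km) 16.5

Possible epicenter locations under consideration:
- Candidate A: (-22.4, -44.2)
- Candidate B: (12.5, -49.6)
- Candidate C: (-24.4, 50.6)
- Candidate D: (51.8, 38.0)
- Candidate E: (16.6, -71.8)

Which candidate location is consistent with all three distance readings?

For each candidate, compare |candidate − station| to the reported distance:
Candidate A: residuals A 0.0, B 0.0, C 0.0 → max 0.0 km
Candidate B: residuals A 21.2, B 14.7, C 29.2 → max 29.2 km
Candidate C: residuals A 22.3, B 67.0, C 91.7 → max 91.7 km
Candidate D: residuals A 32.7, B 0.4, C 110.7 → max 110.7 km
Candidate E: residuals A 41.6, B 36.6, C 34.7 → max 41.6 km
Only Candidate A has all residuals ≈ 0.

Candidate A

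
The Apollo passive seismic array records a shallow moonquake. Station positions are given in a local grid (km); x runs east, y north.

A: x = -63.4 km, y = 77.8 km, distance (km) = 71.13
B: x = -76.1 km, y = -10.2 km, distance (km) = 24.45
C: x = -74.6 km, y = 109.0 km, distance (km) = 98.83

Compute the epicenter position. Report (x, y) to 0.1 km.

Circle about each station: (x + 63.4)² + (y − 77.8)² = 71.13²; (x + 76.1)² + (y + 10.2)² = 24.45²; (x + 74.6)² + (y − 109.0)² = 98.83².
Subtracting pairs of circle equations eliminates x²+y² and gives linear equations (the radical axes):
-25.4 x − 176.0 y = 284.52
-22.4 x + 62.4 y = 2665.87
Solving the 2×2 system: x ≈ -88.1, y ≈ 11.1 km.
Check against A (with the unrounded x, y): √((x + 63.4)²+(y − 77.8)²) = 71.13 ≈ 71.13 km. ✓

-88.1 km east, 11.1 km north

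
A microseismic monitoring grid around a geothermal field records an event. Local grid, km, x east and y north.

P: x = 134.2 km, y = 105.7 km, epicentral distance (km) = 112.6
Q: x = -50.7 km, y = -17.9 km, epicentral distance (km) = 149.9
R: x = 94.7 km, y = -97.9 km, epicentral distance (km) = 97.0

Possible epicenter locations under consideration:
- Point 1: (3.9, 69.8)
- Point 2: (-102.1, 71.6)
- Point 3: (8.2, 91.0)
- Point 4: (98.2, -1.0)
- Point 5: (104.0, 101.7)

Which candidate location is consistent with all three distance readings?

Point 4

For each candidate, compare |candidate − station| to the reported distance:
Point 1: residuals P 22.6, Q 46.6, R 93.7 → max 93.7 km
Point 2: residuals P 126.1, Q 46.7, R 162.7 → max 162.7 km
Point 3: residuals P 14.3, Q 26.1, R 110.8 → max 110.8 km
Point 4: residuals P 0.0, Q 0.0, R 0.0 → max 0.0 km
Point 5: residuals P 82.1, Q 45.6, R 102.8 → max 102.8 km
Only Point 4 has all residuals ≈ 0.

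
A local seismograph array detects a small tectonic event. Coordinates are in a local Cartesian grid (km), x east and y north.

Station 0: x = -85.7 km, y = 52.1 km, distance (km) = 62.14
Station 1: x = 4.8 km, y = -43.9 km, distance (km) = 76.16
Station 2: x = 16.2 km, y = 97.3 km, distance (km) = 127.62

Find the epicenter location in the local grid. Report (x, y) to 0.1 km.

(-60.5, -4.7)

Circle about each station: (x + 85.7)² + (y − 52.1)² = 62.14²; (x − 4.8)² + (y + 43.9)² = 76.16²; (x − 16.2)² + (y − 97.3)² = 127.62².
Subtracting the Station 0 equation from the Station 1 and Station 2 equations removes the quadratic terms:
181.0 x − 192.0 y = -10047.62
203.8 x + 90.4 y = -12754.65
Solving the 2×2 system: x ≈ -60.5, y ≈ -4.7 km.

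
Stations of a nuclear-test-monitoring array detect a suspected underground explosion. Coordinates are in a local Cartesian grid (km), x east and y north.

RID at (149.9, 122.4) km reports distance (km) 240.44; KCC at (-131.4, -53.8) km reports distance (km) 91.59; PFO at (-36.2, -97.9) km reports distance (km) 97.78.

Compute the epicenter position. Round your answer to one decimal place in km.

Circle about each station: (x − 149.9)² + (y − 122.4)² = 240.44²; (x + 131.4)² + (y + 53.8)² = 91.59²; (x + 36.2)² + (y + 97.9)² = 97.78².
Subtracting pairs of circle equations eliminates x²+y² and gives linear equations (the radical axes):
-562.6 x − 352.4 y = 32131.30
-372.2 x − 440.6 y = 21693.55
Solving the 2×2 system: x ≈ -55.8, y ≈ -2.1 km.
Check against RID (with the unrounded x, y): √((x − 149.9)²+(y − 122.4)²) = 240.44 ≈ 240.44 km. ✓

(-55.8, -2.1)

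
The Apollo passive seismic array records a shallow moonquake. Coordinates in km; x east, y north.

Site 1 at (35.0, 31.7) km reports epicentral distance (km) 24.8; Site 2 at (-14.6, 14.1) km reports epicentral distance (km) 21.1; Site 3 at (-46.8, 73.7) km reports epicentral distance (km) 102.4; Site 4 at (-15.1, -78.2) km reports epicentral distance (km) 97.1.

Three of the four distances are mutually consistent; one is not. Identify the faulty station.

Solve using three stations at a time. Using Site 1, Site 3, Site 4 (subtract circle equations pairwise → linear system) gives (x, y) ≈ (31.1, 7.2).
Distances from that point to each station vs reported:
  Site 1: calculated 24.8 vs reported 24.8 → residual 0.0 km
  Site 2: calculated 46.2 vs reported 21.1 → residual 25.1 km
  Site 3: calculated 102.4 vs reported 102.4 → residual 0.0 km
  Site 4: calculated 97.1 vs reported 97.1 → residual 0.0 km
Site 1, Site 3, Site 4 are mutually consistent (residuals ≈ 0); Site 2 is off by 25.1 km.

Site 2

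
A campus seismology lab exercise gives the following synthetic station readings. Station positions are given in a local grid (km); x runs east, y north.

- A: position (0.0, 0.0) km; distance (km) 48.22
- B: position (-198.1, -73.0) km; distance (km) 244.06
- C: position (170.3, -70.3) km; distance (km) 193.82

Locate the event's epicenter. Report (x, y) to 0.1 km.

Circle about each station: x² + y² = 48.22²; (x + 198.1)² + (y + 73.0)² = 244.06²; (x − 170.3)² + (y + 70.3)² = 193.82².
Subtracting pairs of circle equations eliminates x²+y² and gives linear equations (the radical axes):
-396.2 x − 146.0 y = -12667.51
340.6 x − 140.6 y = -1296.84
Solving the 2×2 system: x ≈ 15.1, y ≈ 45.8 km.
Check against A (with the unrounded x, y): √(x²+y²) = 48.22 ≈ 48.22 km. ✓

(15.1, 45.8)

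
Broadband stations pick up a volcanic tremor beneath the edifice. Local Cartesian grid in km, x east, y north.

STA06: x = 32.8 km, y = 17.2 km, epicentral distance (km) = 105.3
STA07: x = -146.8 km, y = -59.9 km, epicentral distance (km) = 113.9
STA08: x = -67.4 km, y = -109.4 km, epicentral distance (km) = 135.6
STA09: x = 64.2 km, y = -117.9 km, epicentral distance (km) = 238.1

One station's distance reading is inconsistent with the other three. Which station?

Solve using three stations at a time. Using STA06, STA07, STA08 (subtract circle equations pairwise → linear system) gives (x, y) ≈ (-72.1, 26.1).
Distances from that point to each station vs reported:
  STA06: calculated 105.3 vs reported 105.3 → residual 0.0 km
  STA07: calculated 113.9 vs reported 113.9 → residual 0.0 km
  STA08: calculated 135.6 vs reported 135.6 → residual 0.0 km
  STA09: calculated 198.3 vs reported 238.1 → residual 39.8 km
STA06, STA07, STA08 are mutually consistent (residuals ≈ 0); STA09 is off by 39.8 km.

STA09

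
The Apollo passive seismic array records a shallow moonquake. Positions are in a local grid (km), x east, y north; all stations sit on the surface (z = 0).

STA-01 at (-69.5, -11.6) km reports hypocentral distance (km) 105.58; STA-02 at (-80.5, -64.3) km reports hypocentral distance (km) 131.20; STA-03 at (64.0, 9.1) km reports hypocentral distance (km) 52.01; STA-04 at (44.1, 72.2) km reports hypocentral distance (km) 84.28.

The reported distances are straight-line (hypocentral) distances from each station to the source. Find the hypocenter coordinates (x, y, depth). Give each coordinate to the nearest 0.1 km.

Each station gives a sphere (x−x_i)² + (y−y_i)² + z² = d_i² (stations at z=0).
Subtracting the STA-01 sphere from STA-02 and STA-03: z² cancels, leaving linear equations in x and y:
-22.0 x − 105.4 y = -416.37
267.0 x + 41.4 y = 7656.10
Solving: x ≈ 29.001, y ≈ -2.103 km (keep extra digits for the depth step; rounded: 29.0, -2.1).
Then from the STA-01 sphere: z² = 105.58² − (x + 69.5)² − (y + 11.6)² with x = 29.001, y = -2.103, so z ≈ 36.803 ≈ 36.8 km.

(29.0, -2.1, 36.8)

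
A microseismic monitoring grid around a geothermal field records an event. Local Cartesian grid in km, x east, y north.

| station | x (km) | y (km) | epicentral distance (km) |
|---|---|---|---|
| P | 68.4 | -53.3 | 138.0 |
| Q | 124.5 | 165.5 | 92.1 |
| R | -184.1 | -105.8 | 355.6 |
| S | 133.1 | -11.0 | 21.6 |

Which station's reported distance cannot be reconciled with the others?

Solve using three stations at a time. Using P, Q, R (subtract circle equations pairwise → linear system) gives (x, y) ≈ (123.0, 73.4).
Distances from that point to each station vs reported:
  P: calculated 138.0 vs reported 138.0 → residual 0.0 km
  Q: calculated 92.1 vs reported 92.1 → residual 0.0 km
  R: calculated 355.6 vs reported 355.6 → residual 0.0 km
  S: calculated 85.0 vs reported 21.6 → residual 63.4 km
P, Q, R are mutually consistent (residuals ≈ 0); S is off by 63.4 km.

S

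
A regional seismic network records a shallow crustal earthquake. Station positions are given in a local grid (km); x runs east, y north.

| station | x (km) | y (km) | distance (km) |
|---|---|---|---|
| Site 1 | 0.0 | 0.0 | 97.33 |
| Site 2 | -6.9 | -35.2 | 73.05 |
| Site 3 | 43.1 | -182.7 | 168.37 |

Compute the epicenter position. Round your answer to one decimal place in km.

x ≈ -74.7 km, y ≈ -62.4 km

Circle about each station: x² + y² = 97.33²; (x + 6.9)² + (y + 35.2)² = 73.05²; (x − 43.1)² + (y + 182.7)² = 168.37².
Subtracting pairs of circle equations eliminates x²+y² and gives linear equations (the radical axes):
-13.8 x − 70.4 y = 5423.48
86.2 x − 365.4 y = 16361.57
Solving the 2×2 system: x ≈ -74.7, y ≈ -62.4 km.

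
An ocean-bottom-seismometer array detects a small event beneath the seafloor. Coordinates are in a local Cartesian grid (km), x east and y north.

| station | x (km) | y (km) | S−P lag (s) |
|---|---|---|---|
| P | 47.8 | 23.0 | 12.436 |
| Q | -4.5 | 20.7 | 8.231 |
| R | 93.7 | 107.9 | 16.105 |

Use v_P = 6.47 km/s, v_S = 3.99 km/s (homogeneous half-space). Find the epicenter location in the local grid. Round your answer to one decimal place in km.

(-70.7, 75.1)

Distance from S−P lag: d = Δt · v_P v_S / (v_P − v_S) = Δt · (6.47·3.99)/(6.47−3.99) ≈ 10.4094·Δt.
So d_P = 129.45, d_Q = 85.68, d_R = 167.64 km.
Circle about each station: (x − 47.8)² + (y − 23.0)² = 129.45²; (x + 4.5)² + (y − 20.7)² = 85.68²; (x − 93.7)² + (y − 107.9)² = 167.64².
Subtracting pairs of circle equations eliminates x²+y² and gives linear equations (the radical axes):
-104.6 x − 4.6 y = 7051.14
91.8 x + 169.8 y = 6262.39
Solving the 2×2 system: x ≈ -70.7, y ≈ 75.1 km.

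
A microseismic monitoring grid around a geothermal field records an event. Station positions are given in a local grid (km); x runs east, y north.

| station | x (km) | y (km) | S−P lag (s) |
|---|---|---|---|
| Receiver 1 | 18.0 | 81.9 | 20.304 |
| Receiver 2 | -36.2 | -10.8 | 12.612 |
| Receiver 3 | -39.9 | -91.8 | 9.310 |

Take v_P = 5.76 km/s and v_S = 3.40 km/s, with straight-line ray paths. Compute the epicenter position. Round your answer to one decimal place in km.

(37.1, -85.5)

Distance from S−P lag: d = Δt · v_P v_S / (v_P − v_S) = Δt · (5.76·3.40)/(5.76−3.40) ≈ 8.2983·Δt.
So d_Receiver 1 = 168.49, d_Receiver 2 = 104.66, d_Receiver 3 = 77.26 km.
Circle about each station: (x − 18.0)² + (y − 81.9)² = 168.49²; (x + 36.2)² + (y + 10.8)² = 104.66²; (x + 39.9)² + (y + 91.8)² = 77.26².
Subtracting pairs of circle equations eliminates x²+y² and gives linear equations (the radical axes):
-108.4 x − 185.4 y = 11830.63
-115.8 x − 347.4 y = 25407.41
Solving the 2×2 system: x ≈ 37.1, y ≈ -85.5 km.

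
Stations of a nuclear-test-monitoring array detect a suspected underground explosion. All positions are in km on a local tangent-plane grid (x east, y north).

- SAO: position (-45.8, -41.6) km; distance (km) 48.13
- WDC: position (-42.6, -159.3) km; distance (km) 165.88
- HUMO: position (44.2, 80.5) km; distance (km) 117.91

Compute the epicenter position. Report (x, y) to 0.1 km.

(-47.6, 6.5)

Circle about each station: (x + 45.8)² + (y + 41.6)² = 48.13²; (x + 42.6)² + (y + 159.3)² = 165.88²; (x − 44.2)² + (y − 80.5)² = 117.91².
Subtracting the SAO equation from the WDC and HUMO equations removes the quadratic terms:
6.4 x − 235.4 y = -1836.63
180.0 x + 244.2 y = -6980.58
Solving the 2×2 system: x ≈ -47.6, y ≈ 6.5 km.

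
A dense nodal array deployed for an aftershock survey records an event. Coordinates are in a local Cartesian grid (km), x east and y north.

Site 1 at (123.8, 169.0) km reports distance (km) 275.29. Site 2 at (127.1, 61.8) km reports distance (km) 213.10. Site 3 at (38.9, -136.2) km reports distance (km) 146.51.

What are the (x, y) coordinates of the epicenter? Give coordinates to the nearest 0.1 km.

(-64.2, -32.1)

Circle about each station: (x − 123.8)² + (y − 169.0)² = 275.29²; (x − 127.1)² + (y − 61.8)² = 213.10²; (x − 38.9)² + (y + 136.2)² = 146.51².
Subtracting the Site 1 equation from the Site 2 and Site 3 equations removes the quadratic terms:
6.6 x − 214.4 y = 6459.18
-169.8 x − 610.4 y = 30495.61
Solving the 2×2 system: x ≈ -64.2, y ≈ -32.1 km.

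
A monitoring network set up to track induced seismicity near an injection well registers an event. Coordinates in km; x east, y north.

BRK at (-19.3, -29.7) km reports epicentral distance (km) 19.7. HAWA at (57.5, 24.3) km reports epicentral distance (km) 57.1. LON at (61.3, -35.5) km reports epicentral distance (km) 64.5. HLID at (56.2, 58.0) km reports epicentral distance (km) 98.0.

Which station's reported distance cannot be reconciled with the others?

Solve using three stations at a time. Using BRK, LON, HLID (subtract circle equations pairwise → linear system) gives (x, y) ≈ (-1.6, -21.2).
Distances from that point to each station vs reported:
  BRK: calculated 19.7 vs reported 19.7 → residual 0.0 km
  HAWA: calculated 74.5 vs reported 57.1 → residual 17.4 km
  LON: calculated 64.5 vs reported 64.5 → residual 0.0 km
  HLID: calculated 98.0 vs reported 98.0 → residual 0.0 km
BRK, LON, HLID are mutually consistent (residuals ≈ 0); HAWA is off by 17.4 km.

HAWA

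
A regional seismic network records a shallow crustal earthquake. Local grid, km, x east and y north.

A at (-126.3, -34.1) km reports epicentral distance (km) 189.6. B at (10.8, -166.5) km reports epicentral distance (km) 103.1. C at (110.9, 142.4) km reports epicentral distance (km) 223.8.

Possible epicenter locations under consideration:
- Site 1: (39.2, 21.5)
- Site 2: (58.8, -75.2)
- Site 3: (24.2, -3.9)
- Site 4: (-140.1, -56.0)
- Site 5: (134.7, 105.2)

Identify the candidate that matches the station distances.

For each candidate, compare |candidate − station| to the reported distance:
Site 1: residuals A 15.0, B 87.0, C 83.2 → max 87.0 km
Site 2: residuals A 0.0, B 0.0, C 0.0 → max 0.0 km
Site 3: residuals A 36.1, B 60.1, C 53.7 → max 60.1 km
Site 4: residuals A 163.7, B 83.9, C 96.1 → max 163.7 km
Site 5: residuals A 106.2, B 195.5, C 179.6 → max 195.5 km
Only Site 2 has all residuals ≈ 0.

Site 2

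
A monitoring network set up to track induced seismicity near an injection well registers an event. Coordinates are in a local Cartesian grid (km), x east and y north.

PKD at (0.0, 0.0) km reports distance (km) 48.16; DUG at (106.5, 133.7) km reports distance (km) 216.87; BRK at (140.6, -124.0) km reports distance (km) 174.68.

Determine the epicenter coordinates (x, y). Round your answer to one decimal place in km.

Circle about each station: x² + y² = 48.16²; (x − 106.5)² + (y − 133.7)² = 216.87²; (x − 140.6)² + (y + 124.0)² = 174.68².
Subtracting the PKD equation from the DUG and BRK equations removes the quadratic terms:
213.0 x + 267.4 y = -15495.27
281.2 x − 248.0 y = 6950.64
Solving the 2×2 system: x ≈ -15.5, y ≈ -45.6 km.

x ≈ -15.5 km, y ≈ -45.6 km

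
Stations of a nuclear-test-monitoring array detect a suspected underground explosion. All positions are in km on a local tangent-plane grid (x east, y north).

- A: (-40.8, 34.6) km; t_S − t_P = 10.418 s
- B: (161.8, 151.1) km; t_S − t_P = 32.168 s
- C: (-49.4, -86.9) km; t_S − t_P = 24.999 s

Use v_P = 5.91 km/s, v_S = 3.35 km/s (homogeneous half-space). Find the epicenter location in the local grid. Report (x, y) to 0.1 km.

-82.4 km east, 103.6 km north

Distance from S−P lag: d = Δt · v_P v_S / (v_P − v_S) = Δt · (5.91·3.35)/(5.91−3.35) ≈ 7.7338·Δt.
So d_A = 80.57, d_B = 248.78, d_C = 193.34 km.
Circle about each station: (x + 40.8)² + (y − 34.6)² = 80.57²; (x − 161.8)² + (y − 151.1)² = 248.78²; (x + 49.4)² + (y + 86.9)² = 193.34².
Subtracting the A equation from the B and C equations removes the quadratic terms:
405.2 x + 233.0 y = -9251.31
-17.2 x − 243.0 y = -23758.66
Solving the 2×2 system: x ≈ -82.4, y ≈ 103.6 km.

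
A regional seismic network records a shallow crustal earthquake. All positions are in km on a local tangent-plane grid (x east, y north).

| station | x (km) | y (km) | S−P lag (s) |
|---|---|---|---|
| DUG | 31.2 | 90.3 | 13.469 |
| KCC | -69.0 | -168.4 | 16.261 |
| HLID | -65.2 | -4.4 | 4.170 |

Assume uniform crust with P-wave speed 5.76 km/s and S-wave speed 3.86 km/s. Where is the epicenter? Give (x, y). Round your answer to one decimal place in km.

Distance from S−P lag: d = Δt · v_P v_S / (v_P − v_S) = Δt · (5.76·3.86)/(5.76−3.86) ≈ 11.7019·Δt.
So d_DUG = 157.61, d_KCC = 190.28, d_HLID = 48.80 km.
Circle about each station: (x − 31.2)² + (y − 90.3)² = 157.61²; (x + 69.0)² + (y + 168.4)² = 190.28²; (x + 65.2)² + (y + 4.4)² = 48.80².
Subtracting pairs of circle equations eliminates x²+y² and gives linear equations (the radical axes):
-200.4 x − 517.4 y = 12626.46
-192.8 x − 189.4 y = 17602.34
Solving the 2×2 system: x ≈ -108.7, y ≈ 17.7 km.

(-108.7, 17.7)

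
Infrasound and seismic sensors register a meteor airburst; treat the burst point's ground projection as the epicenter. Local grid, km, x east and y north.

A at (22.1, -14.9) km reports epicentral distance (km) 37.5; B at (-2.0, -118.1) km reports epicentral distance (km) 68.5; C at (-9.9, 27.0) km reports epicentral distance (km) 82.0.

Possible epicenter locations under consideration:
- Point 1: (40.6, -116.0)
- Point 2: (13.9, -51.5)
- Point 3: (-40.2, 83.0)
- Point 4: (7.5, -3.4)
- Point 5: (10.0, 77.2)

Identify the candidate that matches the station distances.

Point 2

For each candidate, compare |candidate − station| to the reported distance:
Point 1: residuals A 65.3, B 25.8, C 69.7 → max 69.7 km
Point 2: residuals A 0.0, B 0.0, C 0.0 → max 0.0 km
Point 3: residuals A 78.5, B 136.2, C 18.3 → max 136.2 km
Point 4: residuals A 18.9, B 46.6, C 47.0 → max 47.0 km
Point 5: residuals A 55.4, B 127.2, C 28.0 → max 127.2 km
Only Point 2 has all residuals ≈ 0.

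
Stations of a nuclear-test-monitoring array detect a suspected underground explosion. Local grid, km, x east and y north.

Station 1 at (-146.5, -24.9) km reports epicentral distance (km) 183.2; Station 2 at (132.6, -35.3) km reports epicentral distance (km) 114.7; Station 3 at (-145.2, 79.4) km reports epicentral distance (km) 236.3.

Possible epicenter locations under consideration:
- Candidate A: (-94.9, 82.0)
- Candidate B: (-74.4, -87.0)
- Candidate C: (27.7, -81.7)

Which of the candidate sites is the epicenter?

Candidate C

For each candidate, compare |candidate − station| to the reported distance:
Candidate A: residuals Station 1 64.5, Station 2 141.3, Station 3 185.9 → max 185.9 km
Candidate B: residuals Station 1 88.0, Station 2 98.7, Station 3 55.5 → max 98.7 km
Candidate C: residuals Station 1 0.0, Station 2 0.0, Station 3 0.0 → max 0.0 km
Only Candidate C has all residuals ≈ 0.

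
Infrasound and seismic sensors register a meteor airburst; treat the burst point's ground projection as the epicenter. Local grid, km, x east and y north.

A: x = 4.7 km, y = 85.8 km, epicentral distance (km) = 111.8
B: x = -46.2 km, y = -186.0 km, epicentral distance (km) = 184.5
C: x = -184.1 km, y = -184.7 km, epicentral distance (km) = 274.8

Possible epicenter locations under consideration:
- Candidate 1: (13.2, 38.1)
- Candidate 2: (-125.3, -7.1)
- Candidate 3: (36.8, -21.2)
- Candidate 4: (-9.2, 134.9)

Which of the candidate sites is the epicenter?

For each candidate, compare |candidate − station| to the reported distance:
Candidate 1: residuals A 63.3, B 47.3, C 22.8 → max 63.3 km
Candidate 2: residuals A 48.0, B 11.1, C 87.7 → max 87.7 km
Candidate 3: residuals A 0.1, B 0.0, C 0.0 → max 0.1 km
Candidate 4: residuals A 60.8, B 138.5, C 89.5 → max 138.5 km
Only Candidate 3 has all residuals ≈ 0.

Candidate 3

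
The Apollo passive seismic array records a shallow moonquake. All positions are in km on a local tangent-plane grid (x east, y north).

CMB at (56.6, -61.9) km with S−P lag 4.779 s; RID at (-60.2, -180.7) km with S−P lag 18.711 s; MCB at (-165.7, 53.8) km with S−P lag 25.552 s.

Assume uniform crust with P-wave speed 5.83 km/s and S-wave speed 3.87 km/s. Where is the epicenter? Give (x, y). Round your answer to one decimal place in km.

110.0 km east, -48.7 km north

Distance from S−P lag: d = Δt · v_P v_S / (v_P − v_S) = Δt · (5.83·3.87)/(5.83−3.87) ≈ 11.5113·Δt.
So d_CMB = 55.01, d_RID = 215.39, d_MCB = 294.14 km.
Circle about each station: (x − 56.6)² + (y + 61.9)² = 55.01²; (x + 60.2)² + (y + 180.7)² = 215.39²; (x + 165.7)² + (y − 53.8)² = 294.14².
Subtracting pairs of circle equations eliminates x²+y² and gives linear equations (the radical axes):
-233.6 x − 237.6 y = -14125.39
-444.6 x + 231.4 y = -60176.48
Solving the 2×2 system: x ≈ 110.0, y ≈ -48.7 km.
Check against CMB (with the unrounded x, y): √((x − 56.6)²+(y + 61.9)²) = 55.01 ≈ 55.01 km. ✓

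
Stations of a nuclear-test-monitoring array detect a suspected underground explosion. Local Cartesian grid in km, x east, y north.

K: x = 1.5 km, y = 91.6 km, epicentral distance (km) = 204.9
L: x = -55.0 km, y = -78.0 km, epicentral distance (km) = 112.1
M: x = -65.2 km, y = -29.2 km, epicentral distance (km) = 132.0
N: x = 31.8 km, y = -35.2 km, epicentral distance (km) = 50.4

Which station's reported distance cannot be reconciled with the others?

K

Solve using three stations at a time. Using L, M, N (subtract circle equations pairwise → linear system) gives (x, y) ≈ (57.1, -78.9).
Distances from that point to each station vs reported:
  K: calculated 179.3 vs reported 204.9 → residual 25.6 km
  L: calculated 112.1 vs reported 112.1 → residual 0.0 km
  M: calculated 132.0 vs reported 132.0 → residual 0.0 km
  N: calculated 50.5 vs reported 50.4 → residual 0.1 km
L, M, N are mutually consistent (residuals ≈ 0); K is off by 25.6 km.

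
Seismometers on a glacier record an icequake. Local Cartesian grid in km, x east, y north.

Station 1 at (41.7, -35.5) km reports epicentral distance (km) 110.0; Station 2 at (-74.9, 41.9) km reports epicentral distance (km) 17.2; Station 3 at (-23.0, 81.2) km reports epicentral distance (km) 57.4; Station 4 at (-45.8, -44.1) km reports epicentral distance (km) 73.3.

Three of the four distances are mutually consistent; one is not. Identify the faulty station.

Station 2

Solve using three stations at a time. Using Station 1, Station 3, Station 4 (subtract circle equations pairwise → linear system) gives (x, y) ≈ (-47.3, 29.2).
Distances from that point to each station vs reported:
  Station 1: calculated 110.0 vs reported 110.0 → residual 0.0 km
  Station 2: calculated 30.4 vs reported 17.2 → residual 13.2 km
  Station 3: calculated 57.4 vs reported 57.4 → residual 0.0 km
  Station 4: calculated 73.3 vs reported 73.3 → residual 0.0 km
Station 1, Station 3, Station 4 are mutually consistent (residuals ≈ 0); Station 2 is off by 13.2 km.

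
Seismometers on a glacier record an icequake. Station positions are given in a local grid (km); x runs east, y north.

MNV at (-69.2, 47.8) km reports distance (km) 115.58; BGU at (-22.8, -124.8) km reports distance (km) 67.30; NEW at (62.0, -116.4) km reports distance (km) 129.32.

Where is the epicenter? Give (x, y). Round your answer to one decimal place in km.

(-57.6, -67.2)

Circle about each station: (x + 69.2)² + (y − 47.8)² = 115.58²; (x + 22.8)² + (y + 124.8)² = 67.30²; (x − 62.0)² + (y + 116.4)² = 129.32².
Subtracting the MNV equation from the BGU and NEW equations removes the quadratic terms:
92.8 x − 345.2 y = 17850.85
262.4 x − 328.4 y = 6954.55
Solving the 2×2 system: x ≈ -57.6, y ≈ -67.2 km.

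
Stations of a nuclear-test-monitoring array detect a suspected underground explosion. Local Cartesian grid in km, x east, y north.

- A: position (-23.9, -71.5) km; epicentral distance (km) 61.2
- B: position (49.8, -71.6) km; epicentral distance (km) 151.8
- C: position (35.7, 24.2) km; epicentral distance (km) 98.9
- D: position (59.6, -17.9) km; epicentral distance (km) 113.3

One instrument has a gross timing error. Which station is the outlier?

B

Solve using three stations at a time. Using A, C, D (subtract circle equations pairwise → linear system) gives (x, y) ≈ (-53.7, -18.1).
Distances from that point to each station vs reported:
  A: calculated 61.2 vs reported 61.2 → residual 0.0 km
  B: calculated 116.5 vs reported 151.8 → residual 35.3 km
  C: calculated 98.9 vs reported 98.9 → residual 0.0 km
  D: calculated 113.3 vs reported 113.3 → residual 0.0 km
A, C, D are mutually consistent (residuals ≈ 0); B is off by 35.3 km.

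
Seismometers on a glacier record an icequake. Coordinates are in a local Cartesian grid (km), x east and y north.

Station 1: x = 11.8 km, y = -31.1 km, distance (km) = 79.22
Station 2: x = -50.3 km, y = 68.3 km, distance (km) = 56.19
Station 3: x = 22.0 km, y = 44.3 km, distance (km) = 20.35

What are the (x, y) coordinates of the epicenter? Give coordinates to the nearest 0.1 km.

1.9 km east, 47.5 km north

Circle about each station: (x − 11.8)² + (y + 31.1)² = 79.22²; (x + 50.3)² + (y − 68.3)² = 56.19²; (x − 22.0)² + (y − 44.3)² = 20.35².
Subtracting pairs of circle equations eliminates x²+y² and gives linear equations (the radical axes):
-124.2 x + 198.8 y = 9207.02
20.4 x + 150.8 y = 7201.73
Solving the 2×2 system: x ≈ 1.9, y ≈ 47.5 km.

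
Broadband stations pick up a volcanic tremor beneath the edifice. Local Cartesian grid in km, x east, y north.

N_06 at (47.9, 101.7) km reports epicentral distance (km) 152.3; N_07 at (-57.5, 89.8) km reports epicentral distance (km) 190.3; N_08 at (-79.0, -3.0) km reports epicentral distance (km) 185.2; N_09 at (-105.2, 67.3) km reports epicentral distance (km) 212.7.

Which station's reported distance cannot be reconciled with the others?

N_08

Solve using three stations at a time. Using N_06, N_07, N_09 (subtract circle equations pairwise → linear system) gives (x, y) ≈ (73.3, -48.6).
Distances from that point to each station vs reported:
  N_06: calculated 152.4 vs reported 152.3 → residual 0.1 km
  N_07: calculated 190.4 vs reported 190.3 → residual 0.1 km
  N_08: calculated 158.9 vs reported 185.2 → residual 26.3 km
  N_09: calculated 212.8 vs reported 212.7 → residual 0.1 km
N_06, N_07, N_09 are mutually consistent (residuals ≈ 0); N_08 is off by 26.3 km.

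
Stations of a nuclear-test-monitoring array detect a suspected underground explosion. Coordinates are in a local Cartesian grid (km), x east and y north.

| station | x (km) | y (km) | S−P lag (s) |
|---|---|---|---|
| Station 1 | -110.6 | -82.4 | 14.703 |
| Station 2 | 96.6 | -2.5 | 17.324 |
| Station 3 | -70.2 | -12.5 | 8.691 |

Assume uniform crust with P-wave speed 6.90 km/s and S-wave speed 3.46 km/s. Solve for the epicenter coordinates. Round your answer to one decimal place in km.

Distance from S−P lag: d = Δt · v_P v_S / (v_P − v_S) = Δt · (6.90·3.46)/(6.90−3.46) ≈ 6.9401·Δt.
So d_Station 1 = 102.04, d_Station 2 = 120.23, d_Station 3 = 60.32 km.
Circle about each station: (x + 110.6)² + (y + 82.4)² = 102.04²; (x − 96.6)² + (y + 2.5)² = 120.23²; (x + 70.2)² + (y + 12.5)² = 60.32².
Subtracting pairs of circle equations eliminates x²+y² and gives linear equations (the radical axes):
414.4 x + 159.8 y = -13727.40
80.8 x + 139.8 y = -7164.17
Solving the 2×2 system: x ≈ -17.2, y ≈ -41.3 km.

x ≈ -17.2 km, y ≈ -41.3 km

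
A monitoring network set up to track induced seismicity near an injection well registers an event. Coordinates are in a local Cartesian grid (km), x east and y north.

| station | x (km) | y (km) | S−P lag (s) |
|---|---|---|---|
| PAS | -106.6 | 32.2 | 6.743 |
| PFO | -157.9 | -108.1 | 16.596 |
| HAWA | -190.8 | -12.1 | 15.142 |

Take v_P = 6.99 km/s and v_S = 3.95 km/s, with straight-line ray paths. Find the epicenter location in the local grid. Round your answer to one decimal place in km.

Distance from S−P lag: d = Δt · v_P v_S / (v_P − v_S) = Δt · (6.99·3.95)/(6.99−3.95) ≈ 9.0824·Δt.
So d_PAS = 61.24, d_PFO = 150.73, d_HAWA = 137.53 km.
Circle about each station: (x + 106.6)² + (y − 32.2)² = 61.24²; (x + 157.9)² + (y + 108.1)² = 150.73²; (x + 190.8)² + (y + 12.1)² = 137.53².
Subtracting the PAS equation from the PFO and HAWA equations removes the quadratic terms:
-102.6 x − 280.6 y = 5248.42
-168.4 x − 88.6 y = 8986.49
Solving the 2×2 system: x ≈ -53.9, y ≈ 1.0 km.

(-53.9, 1.0)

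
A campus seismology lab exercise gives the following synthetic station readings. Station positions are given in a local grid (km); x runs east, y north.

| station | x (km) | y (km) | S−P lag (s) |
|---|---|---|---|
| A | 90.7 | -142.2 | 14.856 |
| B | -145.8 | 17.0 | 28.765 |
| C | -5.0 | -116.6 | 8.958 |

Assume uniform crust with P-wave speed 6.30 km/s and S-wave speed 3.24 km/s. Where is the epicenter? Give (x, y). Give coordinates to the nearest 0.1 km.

x ≈ 27.1 km, y ≈ -66.2 km

Distance from S−P lag: d = Δt · v_P v_S / (v_P − v_S) = Δt · (6.30·3.24)/(6.30−3.24) ≈ 6.6706·Δt.
So d_A = 99.10, d_B = 191.88, d_C = 59.76 km.
Circle about each station: (x − 90.7)² + (y + 142.2)² = 99.10²; (x + 145.8)² + (y − 17.0)² = 191.88²; (x + 5.0)² + (y + 116.6)² = 59.76².
Subtracting pairs of circle equations eliminates x²+y² and gives linear equations (the radical axes):
-473.0 x + 318.4 y = -33897.81
-191.4 x + 51.2 y = -8577.22
Solving the 2×2 system: x ≈ 27.1, y ≈ -66.2 km.
Check against A (with the unrounded x, y): √((x − 90.7)²+(y + 142.2)²) = 99.10 ≈ 99.10 km. ✓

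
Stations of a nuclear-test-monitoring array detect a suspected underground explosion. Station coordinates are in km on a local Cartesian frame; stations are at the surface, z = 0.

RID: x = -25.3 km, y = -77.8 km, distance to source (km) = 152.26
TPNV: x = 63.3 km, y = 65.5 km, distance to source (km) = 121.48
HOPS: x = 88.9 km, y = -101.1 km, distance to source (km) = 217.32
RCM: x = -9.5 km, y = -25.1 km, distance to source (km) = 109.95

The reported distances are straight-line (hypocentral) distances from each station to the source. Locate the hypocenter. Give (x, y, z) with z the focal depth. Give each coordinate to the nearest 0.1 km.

(-42.7, 61.4, 59.2)

Each station gives a sphere (x−x_i)² + (y−y_i)² + z² = d_i² (stations at z=0).
Subtracting the RID sphere from TPNV and HOPS: z² cancels, leaving linear equations in x and y:
177.2 x + 286.6 y = 10029.93
228.4 x − 46.6 y = -12613.38
Solving: x ≈ -42.698, y ≈ 61.396 km (keep extra digits for the depth step; rounded: -42.7, 61.4).
Then from the RID sphere: z² = 152.26² − (x + 25.3)² − (y + 77.8)² with x = -42.698, y = 61.396, so z ≈ 59.202 ≈ 59.2 km.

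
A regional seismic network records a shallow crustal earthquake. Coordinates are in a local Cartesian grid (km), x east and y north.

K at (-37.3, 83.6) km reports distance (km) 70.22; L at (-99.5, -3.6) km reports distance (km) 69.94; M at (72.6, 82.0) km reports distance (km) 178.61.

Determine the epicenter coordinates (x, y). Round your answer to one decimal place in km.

Circle about each station: (x + 37.3)² + (y − 83.6)² = 70.22²; (x + 99.5)² + (y + 3.6)² = 69.94²; (x − 72.6)² + (y − 82.0)² = 178.61².
Subtracting the K equation from the L and M equations removes the quadratic terms:
-124.4 x − 174.4 y = 1572.20
219.8 x − 3.2 y = -23356.17
Solving the 2×2 system: x ≈ -105.3, y ≈ 66.1 km.

x ≈ -105.3 km, y ≈ 66.1 km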